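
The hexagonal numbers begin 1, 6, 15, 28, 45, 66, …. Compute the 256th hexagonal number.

130816

The 256th hexagonal number is n(2n−1) with n = 256.
256·(2·256 − 1) = 256·511 = 130816.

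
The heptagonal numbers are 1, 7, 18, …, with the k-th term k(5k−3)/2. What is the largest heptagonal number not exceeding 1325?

1288

Solve n(5n−3)/2 ≤ 1325 for integer n.
n = 23 gives 1288 ≤ 1325, while n = 24 gives 1404 > 1325; so the answer is 1288.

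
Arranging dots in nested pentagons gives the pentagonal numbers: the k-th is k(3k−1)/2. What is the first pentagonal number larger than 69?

Solve n(3n−1)/2 > 69 for integer n.
The largest n with value ≤ 69 is 6 (since 51 ≤ 69 < 70), so the first above is n = 7, value 70.

70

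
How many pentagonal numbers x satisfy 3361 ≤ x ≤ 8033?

26

The n-th pentagonal number is n(3n−1)/2.
Smallest index with value ≥ 3361: n = 48 (giving 3432).
Largest index with value ≤ 8033: n = 73 (giving 7957).
Indices 48 through 73: 26 terms.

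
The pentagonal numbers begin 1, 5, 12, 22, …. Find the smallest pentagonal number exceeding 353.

Solve n(3n−1)/2 > 353 for integer n.
The largest n with value ≤ 353 is 15 (since 330 ≤ 353 < 376), so the first above is n = 16, value 376.

376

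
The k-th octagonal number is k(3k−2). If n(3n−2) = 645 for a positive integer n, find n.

15

Set n(3n−2) = 645, giving 3n² − 2n − 645 = 0.
The discriminant is 4 + 12·645 = 7744, and √7744 = 88.
So n = (2 + 88) / 6 = 90/6 = 15.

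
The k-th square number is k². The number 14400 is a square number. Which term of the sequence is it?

We need n² = 14400, so n = √14400 = 120.
Check: 120² = 14400. ✓

120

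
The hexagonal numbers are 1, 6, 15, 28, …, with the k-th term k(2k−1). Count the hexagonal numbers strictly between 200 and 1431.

16

The n-th hexagonal number is n(2n−1).
Smallest index with value > 200: n = 11 (giving 231).
Largest index with value < 1431: n = 26 (giving 1326).
Indices 11 through 26: 16 terms.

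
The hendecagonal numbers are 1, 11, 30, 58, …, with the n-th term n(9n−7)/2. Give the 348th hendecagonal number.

543750

348·(9·348 − 7)/2 = 348·3125/2 = 543750.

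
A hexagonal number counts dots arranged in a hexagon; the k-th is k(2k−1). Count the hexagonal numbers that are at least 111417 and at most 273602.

The n-th hexagonal number is n(2n−1).
Smallest index with value ≥ 111417: n = 237 (giving 112101).
Largest index with value ≤ 273602: n = 370 (giving 273430).
Indices 237 through 370: 134 terms.

134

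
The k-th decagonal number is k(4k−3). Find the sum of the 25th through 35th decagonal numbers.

39050

Σ i(4i−3) = 4Σi² − 3Σi over i = 25..35.
Σi = 630 − 300 = 330 and Σi² = 14910 − 4900 = 10010.
4·10010 − 3·330 = 39050.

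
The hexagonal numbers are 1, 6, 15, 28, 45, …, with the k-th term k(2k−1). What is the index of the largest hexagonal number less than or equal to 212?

Solve n(2n−1) ≤ 212 for integer n.
n = 10 gives 190 ≤ 212, while n = 11 gives 231 > 212; so the answer is index 10.

10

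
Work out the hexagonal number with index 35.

35·(2·35 − 1) = 35·69 = 2415.

2415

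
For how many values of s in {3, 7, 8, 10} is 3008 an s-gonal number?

1

s = 3: P(3, 77) = 3003 and P(3, 78) = 3081; 3008 is not s-gonal.
s = 7: P(7, 34) = 2839 and P(7, 35) = 3010; 3008 is not s-gonal.
s = 8: P(8, 32) = 3008. ✓
s = 10: P(10, 27) = 2835 and P(10, 28) = 3052; 3008 is not s-gonal.
Hits: s ∈ {8} → 1.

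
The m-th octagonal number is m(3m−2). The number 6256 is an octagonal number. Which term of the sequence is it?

46

Set n(3n−2) = 6256, giving 3n² − 2n − 6256 = 0.
The discriminant is 4 + 12·6256 = 75076, and √75076 = 274.
So n = (2 + 274) / 6 = 276/6 = 46.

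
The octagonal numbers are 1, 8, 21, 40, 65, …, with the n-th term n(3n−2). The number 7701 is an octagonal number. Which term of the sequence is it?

Set n(3n−2) = 7701, giving 3n² − 2n − 7701 = 0.
The discriminant is 4 + 12·7701 = 92416, and √92416 = 304.
So n = (2 + 304) / 6 = 306/6 = 51.

51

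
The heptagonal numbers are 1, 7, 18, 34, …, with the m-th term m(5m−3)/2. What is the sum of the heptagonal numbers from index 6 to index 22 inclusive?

8993

Σ i(5i−3)/2 = (5Σi² − 3Σi) / 2 over i = 6..22.
Σi = 253 − 15 = 238 and Σi² = 3795 − 55 = 3740.
(5·3740 − 3·238) / 2 = 17986/2 = 8993.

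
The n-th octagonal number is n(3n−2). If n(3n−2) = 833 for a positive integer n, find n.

17

Set n(3n−2) = 833, giving 3n² − 2n − 833 = 0.
The discriminant is 4 + 12·833 = 10000, and √10000 = 100.
So n = (2 + 100) / 6 = 102/6 = 17.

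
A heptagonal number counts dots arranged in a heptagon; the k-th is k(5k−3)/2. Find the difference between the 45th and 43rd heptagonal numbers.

45·(5·45 − 3)/2 = 4995 and 43·(5·43 − 3)/2 = 4558.
Difference: 4995 − 4558 = 437.

437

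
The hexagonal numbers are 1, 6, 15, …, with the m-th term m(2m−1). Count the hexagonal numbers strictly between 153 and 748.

10

The n-th hexagonal number is n(2n−1).
Smallest index with value > 153: n = 10 (giving 190).
Largest index with value < 748: n = 19 (giving 703).
Indices 10 through 19: 10 terms.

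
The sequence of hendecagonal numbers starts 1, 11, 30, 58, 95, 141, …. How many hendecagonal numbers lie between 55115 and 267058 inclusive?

The n-th hendecagonal number is n(9n−7)/2.
Smallest index with value ≥ 55115: n = 112 (giving 56056).
Largest index with value ≤ 267058: n = 244 (giving 267058).
Indices 112 through 244: 133 terms.

133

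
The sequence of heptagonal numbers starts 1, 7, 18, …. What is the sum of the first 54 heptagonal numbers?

132660

Σ i(5i−3)/2 = (5Σi² − 3Σi) / 2 over i = 1..54.
Σi = 1485 and Σi² = 53955.
(5·53955 − 3·1485) / 2 = 265320/2 = 132660.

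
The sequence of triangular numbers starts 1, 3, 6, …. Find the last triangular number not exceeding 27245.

Solve n(n+1)/2 ≤ 27245 for integer n.
n = 232 gives 27028 ≤ 27245, while n = 233 gives 27261 > 27245; so the answer is 27028.

27028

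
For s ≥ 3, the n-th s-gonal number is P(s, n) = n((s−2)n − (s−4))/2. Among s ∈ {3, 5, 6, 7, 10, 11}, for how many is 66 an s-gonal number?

2

s = 3: P(3, 11) = 66. ✓
s = 5: P(5, 6) = 51 and P(5, 7) = 70; 66 is not s-gonal.
s = 6: P(6, 6) = 66. ✓
s = 7: P(7, 5) = 55 and P(7, 6) = 81; 66 is not s-gonal.
s = 10: P(10, 4) = 52 and P(10, 5) = 85; 66 is not s-gonal.
s = 11: P(11, 4) = 58 and P(11, 5) = 95; 66 is not s-gonal.
Hits: s ∈ {3, 6} → 2.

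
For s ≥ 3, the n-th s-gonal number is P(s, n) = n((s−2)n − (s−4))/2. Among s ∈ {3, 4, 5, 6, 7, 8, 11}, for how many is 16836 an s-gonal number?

s = 3: P(3, 183) = 16836. ✓
s = 4: P(4, 129) = 16641 and P(4, 130) = 16900; 16836 is not s-gonal.
s = 5: P(5, 106) = 16801 and P(5, 107) = 17120; 16836 is not s-gonal.
s = 6: P(6, 92) = 16836. ✓
s = 7: P(7, 82) = 16687 and P(7, 83) = 17098; 16836 is not s-gonal.
s = 8: P(8, 75) = 16725 and P(8, 76) = 17176; 16836 is not s-gonal.
s = 11: P(11, 61) = 16531 and P(11, 62) = 17081; 16836 is not s-gonal.
Hits: s ∈ {3, 6} → 2.

2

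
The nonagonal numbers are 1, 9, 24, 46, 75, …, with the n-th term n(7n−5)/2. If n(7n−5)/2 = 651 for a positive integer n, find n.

Set n(7n−5)/2 = 651, giving 7n² − 5n − 1302 = 0.
So n = (5 + 191) / 14 = 196/14 = 14.

14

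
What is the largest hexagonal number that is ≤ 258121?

257403

Solve n(2n−1) ≤ 258121 for integer n.
n = 359 gives 257403 ≤ 258121, while n = 360 gives 258840 > 258121; so the answer is 257403.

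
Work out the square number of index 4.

The 4th square number is n² with n = 4.
4² = 16.

16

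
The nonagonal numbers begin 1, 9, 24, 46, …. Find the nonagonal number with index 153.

81549

153·(7·153 − 5)/2 = 153·1066/2 = 153·533 = 81549.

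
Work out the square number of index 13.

13² = 169.

169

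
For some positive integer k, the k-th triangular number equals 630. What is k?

Set n(n+1)/2 = 630, giving n² + n − 1260 = 0.
So n = (-1 + 71) / 2 = 70/2 = 35.

35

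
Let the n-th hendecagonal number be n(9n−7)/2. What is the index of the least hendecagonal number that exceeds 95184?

146

Solve n(9n−7)/2 > 95184 for integer n.
The largest n with value ≤ 95184 is 145 (since 94105 ≤ 95184 < 95411), so the first above is n = 146, value 95411.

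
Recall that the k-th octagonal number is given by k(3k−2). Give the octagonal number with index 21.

1281

The 21st octagonal number is n(3n−2) with n = 21.
21·(3·21 − 2) = 21·61 = 1281.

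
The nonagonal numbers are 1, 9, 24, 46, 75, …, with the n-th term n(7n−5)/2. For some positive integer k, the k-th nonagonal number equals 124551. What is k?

Set n(7n−5)/2 = 124551, giving 7n² − 5n − 249102 = 0.
The discriminant is 25 + 56·124551 = 6974881, and √6974881 = 2641.
So n = (5 + 2641) / 14 = 2646/14 = 189.

189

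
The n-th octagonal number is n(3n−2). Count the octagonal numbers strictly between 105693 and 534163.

234

The n-th octagonal number is n(3n−2).
Smallest index with value > 105693: n = 189 (giving 106785).
Largest index with value < 534163: n = 422 (giving 533408).
Indices 189 through 422: 234 terms.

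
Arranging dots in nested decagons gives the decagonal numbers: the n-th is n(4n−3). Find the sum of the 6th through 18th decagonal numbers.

Σ i(4i−3) = 4Σi² − 3Σi over i = 6..18.
Σi = 171 − 15 = 156 and Σi² = 2109 − 55 = 2054.
4·2054 − 3·156 = 7748.

7748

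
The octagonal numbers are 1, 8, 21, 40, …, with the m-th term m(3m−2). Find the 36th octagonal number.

The 36th octagonal number is n(3n−2) with n = 36.
36·(3·36 − 2) = 36·106 = 3816.

3816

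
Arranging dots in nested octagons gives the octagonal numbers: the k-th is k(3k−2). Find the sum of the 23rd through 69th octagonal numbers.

319976

Σ i(3i−2) = 3Σi² − 2Σi over i = 23..69.
Σi = 2415 − 253 = 2162 and Σi² = 111895 − 3795 = 108100.
3·108100 − 2·2162 = 319976.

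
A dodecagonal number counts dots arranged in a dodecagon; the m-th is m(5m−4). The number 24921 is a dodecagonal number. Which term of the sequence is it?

Set n(5n−4) = 24921, giving 5n² − 4n − 24921 = 0.
The discriminant is 16 + 20·24921 = 498436, and √498436 = 706.
So n = (4 + 706) / 10 = 710/10 = 71.
Check: 71·(5·71 − 4) = 24921. ✓

71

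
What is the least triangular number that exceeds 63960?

Solve n(n+1)/2 > 63960 for integer n.
The largest n with value ≤ 63960 is 357 (since 63903 ≤ 63960 < 64261), so the first above is n = 358, value 64261.

64261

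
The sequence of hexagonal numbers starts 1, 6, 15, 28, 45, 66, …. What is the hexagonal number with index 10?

190

The 10th hexagonal number is n(2n−1) with n = 10.
10·(2·10 − 1) = 10·19 = 190.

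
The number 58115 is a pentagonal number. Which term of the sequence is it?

Set n(3n−1)/2 = 58115, giving 3n² − n − 116230 = 0.
The discriminant is 1 + 24·58115 = 1394761, and √1394761 = 1181.
So n = (1 + 1181) / 6 = 1182/6 = 197.

197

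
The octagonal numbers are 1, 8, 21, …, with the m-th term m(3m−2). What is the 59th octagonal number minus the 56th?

1029

59·(3·59 − 2) = 10325 and 56·(3·56 − 2) = 9296.
Difference: 10325 − 9296 = 1029.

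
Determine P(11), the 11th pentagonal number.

11·(3·11 − 1)/2 = 11·32/2 = 11·16 = 176.

176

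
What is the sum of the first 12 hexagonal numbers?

1222

Σ i(2i−1) = 2Σi² − Σi over i = 1..12.
Σi = 78 and Σi² = 650.
2·650 − 1·78 = 1222.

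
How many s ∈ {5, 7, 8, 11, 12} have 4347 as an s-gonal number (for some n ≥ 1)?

s = 5: P(5, 54) = 4347. ✓
s = 7: P(7, 42) = 4347. ✓
s = 8: P(8, 38) = 4256 and P(8, 39) = 4485; 4347 is not s-gonal.
s = 11: P(11, 31) = 4216 and P(11, 32) = 4496; 4347 is not s-gonal.
s = 12: P(12, 29) = 4089 and P(12, 30) = 4380; 4347 is not s-gonal.
Hits: s ∈ {5, 7} → 2.

2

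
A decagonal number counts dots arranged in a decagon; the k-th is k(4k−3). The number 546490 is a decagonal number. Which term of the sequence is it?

370

Set n(4n−3) = 546490, giving 4n² − 3n − 546490 = 0.
The discriminant is 9 + 16·546490 = 8743849, and √8743849 = 2957.
So n = (3 + 2957) / 8 = 2960/8 = 370.
Check: 370·(4·370 − 3) = 546490. ✓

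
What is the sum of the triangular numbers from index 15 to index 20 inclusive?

980

Σ i(i+1)/2 = (Σi² + Σi) / 2 over i = 15..20.
Σi = 210 − 105 = 105 and Σi² = 2870 − 1015 = 1855.
(1·1855 + 1·105) / 2 = 1960/2 = 980.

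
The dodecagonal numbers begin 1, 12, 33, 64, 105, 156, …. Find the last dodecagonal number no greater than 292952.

Solve n(5n−4) ≤ 292952 for integer n.
n = 242 gives 291852 ≤ 292952, while n = 243 gives 294273 > 292952; so the answer is 291852.

291852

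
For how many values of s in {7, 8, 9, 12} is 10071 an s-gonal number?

1

s = 7: P(7, 63) = 9828 and P(7, 64) = 10144; 10071 is not s-gonal.
s = 8: P(8, 58) = 9976 and P(8, 59) = 10325; 10071 is not s-gonal.
s = 9: P(9, 54) = 10071. ✓
s = 12: P(12, 45) = 9945 and P(12, 46) = 10396; 10071 is not s-gonal.
Hits: s ∈ {9} → 1.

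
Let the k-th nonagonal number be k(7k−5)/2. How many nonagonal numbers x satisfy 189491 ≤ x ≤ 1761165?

The n-th nonagonal number is n(7n−5)/2.
Smallest index with value ≥ 189491: n = 234 (giving 191061).
Largest index with value ≤ 1761165: n = 709 (giving 1757611).
Indices 234 through 709: 476 terms.

476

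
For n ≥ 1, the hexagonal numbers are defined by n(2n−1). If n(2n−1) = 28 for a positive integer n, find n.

4

Set n(2n−1) = 28, giving 2n² − n − 28 = 0.
The discriminant is 1 + 8·28 = 225, and √225 = 15.
So n = (1 + 15) / 4 = 16/4 = 4.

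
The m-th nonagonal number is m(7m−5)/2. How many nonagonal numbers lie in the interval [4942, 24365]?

46

The n-th nonagonal number is n(7n−5)/2.
Smallest index with value ≥ 4942: n = 38 (giving 4959).
Largest index with value ≤ 24365: n = 83 (giving 23904).
Indices 38 through 83: 46 terms.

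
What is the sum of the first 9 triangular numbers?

Σ i(i+1)/2 = (Σi² + Σi) / 2 over i = 1..9.
Σi = 45 and Σi² = 285.
(1·285 + 1·45) / 2 = 330/2 = 165.

165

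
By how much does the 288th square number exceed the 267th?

288² = 82944 and 267² = 71289.
Difference: 82944 − 71289 = 11655.

11655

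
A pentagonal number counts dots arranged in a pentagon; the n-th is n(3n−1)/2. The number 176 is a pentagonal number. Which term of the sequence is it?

11

Set n(3n−1)/2 = 176, giving 3n² − n − 352 = 0.
The discriminant is 1 + 24·176 = 4225, and √4225 = 65.
So n = (1 + 65) / 6 = 66/6 = 11.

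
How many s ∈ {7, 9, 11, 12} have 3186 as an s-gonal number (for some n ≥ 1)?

s = 7: P(7, 36) = 3186. ✓
s = 9: P(9, 30) = 3075 and P(9, 31) = 3286; 3186 is not s-gonal.
s = 11: P(11, 27) = 3186. ✓
s = 12: P(12, 25) = 3025 and P(12, 26) = 3276; 3186 is not s-gonal.
Hits: s ∈ {7, 11} → 2.

2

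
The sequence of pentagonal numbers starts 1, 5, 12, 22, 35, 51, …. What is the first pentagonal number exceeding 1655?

Solve n(3n−1)/2 > 1655 for integer n.
The largest n with value ≤ 1655 is 33 (since 1617 ≤ 1655 < 1717), so the first above is n = 34, value 1717.

1717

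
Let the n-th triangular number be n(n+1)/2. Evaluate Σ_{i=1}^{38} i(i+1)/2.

9880

Σ i(i+1)/2 = (Σi² + Σi) / 2 over i = 1..38.
Σi = 741 and Σi² = 19019.
(1·19019 + 1·741) / 2 = 19760/2 = 9880.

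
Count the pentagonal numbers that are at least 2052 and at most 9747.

The n-th pentagonal number is n(3n−1)/2.
Smallest index with value ≥ 2052: n = 38 (giving 2147).
Largest index with value ≤ 9747: n = 80 (giving 9560).
Indices 38 through 80: 43 terms.

43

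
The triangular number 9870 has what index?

140

Set n(n+1)/2 = 9870, giving n² + n − 19740 = 0.
The discriminant is 1 + 8·9870 = 78961, and √78961 = 281.
So n = (-1 + 281) / 2 = 280/2 = 140.
Check: 140·141/2 = 9870. ✓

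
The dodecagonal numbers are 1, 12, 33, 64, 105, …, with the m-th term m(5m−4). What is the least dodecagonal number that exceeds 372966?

Solve n(5n−4) > 372966 for integer n.
The largest n with value ≤ 372966 is 273 (since 371553 ≤ 372966 < 374284), so the first above is n = 274, value 374284.

374284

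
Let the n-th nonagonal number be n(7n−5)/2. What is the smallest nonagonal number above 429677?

430326

Solve n(7n−5)/2 > 429677 for integer n.
The largest n with value ≤ 429677 is 350 (since 427875 ≤ 429677 < 430326), so the first above is n = 351, value 430326.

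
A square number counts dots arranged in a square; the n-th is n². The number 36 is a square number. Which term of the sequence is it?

We need n² = 36, so n = √36 = 6.
Check: 6² = 36. ✓

6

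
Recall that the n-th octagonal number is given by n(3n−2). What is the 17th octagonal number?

17·(3·17 − 2) = 17·49 = 833.

833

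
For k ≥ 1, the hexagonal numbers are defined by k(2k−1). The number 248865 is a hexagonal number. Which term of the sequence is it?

Set n(2n−1) = 248865, giving 2n² − n − 248865 = 0.
So n = (1 + 1411) / 4 = 1412/4 = 353.

353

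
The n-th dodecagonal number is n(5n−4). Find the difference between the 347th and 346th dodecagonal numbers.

Consecutive dodecagonal numbers differ by 10n − 9: here 10·347 − 9 = 3461.

3461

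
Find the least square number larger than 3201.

3249

Solve n² > 3201 for integer n.
The largest n with value ≤ 3201 is 56 (since 3136 ≤ 3201 < 3249), so the first above is n = 57, value 3249.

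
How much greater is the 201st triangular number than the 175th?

201·202/2 = 20301 and 175·176/2 = 15400.
Difference: 20301 − 15400 = 4901.

4901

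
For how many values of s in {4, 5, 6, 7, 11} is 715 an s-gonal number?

2

s = 4: P(4, 26) = 676 and P(4, 27) = 729; 715 is not s-gonal.
s = 5: P(5, 22) = 715. ✓
s = 6: P(6, 19) = 703 and P(6, 20) = 780; 715 is not s-gonal.
s = 7: P(7, 17) = 697 and P(7, 18) = 783; 715 is not s-gonal.
s = 11: P(11, 13) = 715. ✓
Hits: s ∈ {5, 11} → 2.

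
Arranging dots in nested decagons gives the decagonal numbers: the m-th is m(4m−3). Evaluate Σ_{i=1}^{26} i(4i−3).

Σ i(4i−3) = 4Σi² − 3Σi over i = 1..26.
Σi = 351 and Σi² = 6201.
4·6201 − 3·351 = 23751.

23751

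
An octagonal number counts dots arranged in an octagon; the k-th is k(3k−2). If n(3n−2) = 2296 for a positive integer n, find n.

Set n(3n−2) = 2296, giving 3n² − 2n − 2296 = 0.
The discriminant is 4 + 12·2296 = 27556, and √27556 = 166.
So n = (2 + 166) / 6 = 168/6 = 28.

28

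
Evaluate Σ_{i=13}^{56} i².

59466

Σ_{i=13}^{56} i² = 60116 − 650 = 59466.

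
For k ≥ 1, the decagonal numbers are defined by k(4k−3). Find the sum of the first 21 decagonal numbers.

12551

Σ i(4i−3) = 4Σi² − 3Σi over i = 1..21.
Σi = 231 and Σi² = 3311.
4·3311 − 3·231 = 12551.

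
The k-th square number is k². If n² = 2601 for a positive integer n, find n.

51

We need n² = 2601, so n = √2601 = 51.
Check: 51² = 2601. ✓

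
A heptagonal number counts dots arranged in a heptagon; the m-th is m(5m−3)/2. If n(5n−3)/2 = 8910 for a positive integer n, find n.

Set n(5n−3)/2 = 8910, giving 5n² − 3n − 17820 = 0.
The discriminant is 9 + 40·8910 = 356409, and √356409 = 597.
So n = (3 + 597) / 10 = 600/10 = 60.
Check: 60·(5·60 − 3)/2 = 8910. ✓

60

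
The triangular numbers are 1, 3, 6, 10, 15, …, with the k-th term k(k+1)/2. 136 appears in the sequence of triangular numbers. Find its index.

16

Set n(n+1)/2 = 136, giving n² + n − 272 = 0.
So n = (-1 + 33) / 2 = 32/2 = 16.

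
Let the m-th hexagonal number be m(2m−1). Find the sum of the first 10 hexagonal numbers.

Σ i(2i−1) = 2Σi² − Σi over i = 1..10.
Σi = 55 and Σi² = 385.
2·385 − 1·55 = 715.

715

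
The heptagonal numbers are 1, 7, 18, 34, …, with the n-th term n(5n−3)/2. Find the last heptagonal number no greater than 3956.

3940

Solve n(5n−3)/2 ≤ 3956 for integer n.
n = 40 gives 3940 ≤ 3956, while n = 41 gives 4141 > 3956; so the answer is 3940.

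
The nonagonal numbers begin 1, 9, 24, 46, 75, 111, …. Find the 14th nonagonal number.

651

14·(7·14 − 5)/2 = 14·93/2 = 651.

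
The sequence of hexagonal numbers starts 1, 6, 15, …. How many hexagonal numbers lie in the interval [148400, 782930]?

353

The n-th hexagonal number is n(2n−1).
Smallest index with value ≥ 148400: n = 273 (giving 148785).
Largest index with value ≤ 782930: n = 625 (giving 780625).
Indices 273 through 625: 353 terms.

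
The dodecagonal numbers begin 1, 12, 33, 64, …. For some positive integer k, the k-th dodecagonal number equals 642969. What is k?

359

Set n(5n−4) = 642969, giving 5n² − 4n − 642969 = 0.
So n = (4 + 3586) / 10 = 3590/10 = 359.
Check: 359·(5·359 − 4) = 642969. ✓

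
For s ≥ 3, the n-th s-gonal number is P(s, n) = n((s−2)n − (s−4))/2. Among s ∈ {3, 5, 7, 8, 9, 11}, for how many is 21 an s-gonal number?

s = 3: P(3, 6) = 21. ✓
s = 5: P(5, 3) = 12 and P(5, 4) = 22; 21 is not s-gonal.
s = 7: P(7, 3) = 18 and P(7, 4) = 34; 21 is not s-gonal.
s = 8: P(8, 3) = 21. ✓
s = 9: P(9, 2) = 9 and P(9, 3) = 24; 21 is not s-gonal.
s = 11: P(11, 2) = 11 and P(11, 3) = 30; 21 is not s-gonal.
Hits: s ∈ {3, 8} → 2.

2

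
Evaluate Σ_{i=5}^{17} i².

Σ_{i=5}^{17} i² = 1785 − 30 = 1755.

1755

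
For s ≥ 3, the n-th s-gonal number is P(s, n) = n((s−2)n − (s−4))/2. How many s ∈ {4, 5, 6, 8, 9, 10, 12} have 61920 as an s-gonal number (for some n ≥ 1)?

s = 4: P(4, 248) = 61504 and P(4, 249) = 62001; 61920 is not s-gonal.
s = 5: P(5, 203) = 61712 and P(5, 204) = 62322; 61920 is not s-gonal.
s = 6: P(6, 176) = 61776 and P(6, 177) = 62481; 61920 is not s-gonal.
s = 8: P(8, 144) = 61920. ✓
s = 9: P(9, 133) = 61579 and P(9, 134) = 62511; 61920 is not s-gonal.
s = 10: P(10, 124) = 61132 and P(10, 125) = 62125; 61920 is not s-gonal.
s = 12: P(12, 111) = 61161 and P(12, 112) = 62272; 61920 is not s-gonal.
Hits: s ∈ {8} → 1.

1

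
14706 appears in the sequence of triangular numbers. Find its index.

Set n(n+1)/2 = 14706, giving n² + n − 29412 = 0.
The discriminant is 1 + 8·14706 = 117649, and √117649 = 343.
So n = (-1 + 343) / 2 = 342/2 = 171.
Check: 171·172/2 = 14706. ✓

171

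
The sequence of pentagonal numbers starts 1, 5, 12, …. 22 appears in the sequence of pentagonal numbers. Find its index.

Set n(3n−1)/2 = 22, giving 3n² − n − 44 = 0.
So n = (1 + 23) / 6 = 24/6 = 4.

4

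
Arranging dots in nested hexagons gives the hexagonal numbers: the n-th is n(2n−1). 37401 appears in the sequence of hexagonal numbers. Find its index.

137

Set n(2n−1) = 37401, giving 2n² − n − 37401 = 0.
So n = (1 + 547) / 4 = 548/4 = 137.
Check: 137·(2·137 − 1) = 37401. ✓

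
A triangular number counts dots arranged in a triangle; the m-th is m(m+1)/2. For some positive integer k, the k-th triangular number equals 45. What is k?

Set n(n+1)/2 = 45, giving n² + n − 90 = 0.
The discriminant is 1 + 8·45 = 361, and √361 = 19.
So n = (-1 + 19) / 2 = 18/2 = 9.

9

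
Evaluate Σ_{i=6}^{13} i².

Σ_{i=6}^{13} i² = 819 − 55 = 764.

764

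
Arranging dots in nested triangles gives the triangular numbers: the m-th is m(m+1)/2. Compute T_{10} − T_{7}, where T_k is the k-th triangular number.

10·11/2 = 55 and 7·8/2 = 28.
Difference: 55 − 28 = 27.

27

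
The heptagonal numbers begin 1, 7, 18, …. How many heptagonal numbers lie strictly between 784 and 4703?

The n-th heptagonal number is n(5n−3)/2.
Smallest index with value > 784: n = 19 (giving 874).
Largest index with value < 4703: n = 43 (giving 4558).
Indices 19 through 43: 25 terms.

25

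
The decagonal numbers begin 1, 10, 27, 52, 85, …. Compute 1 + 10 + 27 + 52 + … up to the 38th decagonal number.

73853

Σ i(4i−3) = 4Σi² − 3Σi over i = 1..38.
Σi = 741 and Σi² = 19019.
4·19019 − 3·741 = 73853.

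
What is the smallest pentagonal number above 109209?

Solve n(3n−1)/2 > 109209 for integer n.
The largest n with value ≤ 109209 is 269 (since 108407 ≤ 109209 < 109215), so the first above is n = 270, value 109215.

109215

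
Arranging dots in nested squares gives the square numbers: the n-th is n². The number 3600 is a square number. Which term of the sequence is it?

60

We need n² = 3600, so n = √3600 = 60.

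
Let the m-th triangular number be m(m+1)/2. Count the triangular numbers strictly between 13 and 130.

The n-th triangular number is n(n+1)/2.
Smallest index with value > 13: n = 5 (giving 15).
Largest index with value < 130: n = 15 (giving 120).
Indices 5 through 15: 11 terms.

11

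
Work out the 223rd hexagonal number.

223·(2·223 − 1) = 223·445 = 99235.

99235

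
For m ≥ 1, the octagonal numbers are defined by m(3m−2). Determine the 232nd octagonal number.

232·(3·232 − 2) = 232·694 = 161008.

161008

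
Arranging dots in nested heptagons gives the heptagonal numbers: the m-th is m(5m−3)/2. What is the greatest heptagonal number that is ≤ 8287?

8037

Solve n(5n−3)/2 ≤ 8287 for integer n.
n = 57 gives 8037 ≤ 8287, while n = 58 gives 8323 > 8287; so the answer is 8037.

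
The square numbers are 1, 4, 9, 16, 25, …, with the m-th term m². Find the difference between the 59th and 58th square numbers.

117

n² − (n−1)² = 2n − 1, so 59² − 58² = 2·59 − 1 = 117.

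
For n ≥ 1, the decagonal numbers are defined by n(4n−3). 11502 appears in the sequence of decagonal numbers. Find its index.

Set n(4n−3) = 11502, giving 4n² − 3n − 11502 = 0.
So n = (3 + 429) / 8 = 432/8 = 54.

54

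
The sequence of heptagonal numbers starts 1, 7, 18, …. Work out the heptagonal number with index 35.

35·(5·35 − 3)/2 = 35·172/2 = 35·86 = 3010.

3010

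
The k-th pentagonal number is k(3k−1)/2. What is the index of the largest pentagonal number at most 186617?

Solve n(3n−1)/2 ≤ 186617 for integer n.
n = 352 gives 185680 ≤ 186617, while n = 353 gives 186737 > 186617; so the answer is index 352.

352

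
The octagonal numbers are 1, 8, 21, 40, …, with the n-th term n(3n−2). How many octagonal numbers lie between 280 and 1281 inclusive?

12

The n-th octagonal number is n(3n−2).
Smallest index with value ≥ 280: n = 10 (giving 280).
Largest index with value ≤ 1281: n = 21 (giving 1281).
Indices 10 through 21: 12 terms.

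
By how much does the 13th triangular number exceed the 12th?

13

Consecutive triangular numbers differ by n: T_{13} − T_{12} = 13.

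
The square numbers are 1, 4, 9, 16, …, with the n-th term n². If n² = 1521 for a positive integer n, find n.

39

We need n² = 1521, so n = √1521 = 39.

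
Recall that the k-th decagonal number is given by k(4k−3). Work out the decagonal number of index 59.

13747

59·(4·59 − 3) = 59·233 = 13747.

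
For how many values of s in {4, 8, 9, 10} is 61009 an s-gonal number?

s = 4: P(4, 247) = 61009. ✓
s = 8: P(8, 142) = 60208 and P(8, 143) = 61061; 61009 is not s-gonal.
s = 9: P(9, 132) = 60654 and P(9, 133) = 61579; 61009 is not s-gonal.
s = 10: P(10, 123) = 60147 and P(10, 124) = 61132; 61009 is not s-gonal.
Hits: s ∈ {4} → 1.

1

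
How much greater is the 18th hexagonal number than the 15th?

18·(2·18 − 1) = 630 and 15·(2·15 − 1) = 435.
Difference: 630 − 435 = 195.

195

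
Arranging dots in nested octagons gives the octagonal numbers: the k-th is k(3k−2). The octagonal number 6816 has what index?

Set n(3n−2) = 6816, giving 3n² − 2n − 6816 = 0.
The discriminant is 4 + 12·6816 = 81796, and √81796 = 286.
So n = (2 + 286) / 6 = 288/6 = 48.

48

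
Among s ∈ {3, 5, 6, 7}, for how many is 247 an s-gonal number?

1

s = 3: P(3, 21) = 231 and P(3, 22) = 253; 247 is not s-gonal.
s = 5: P(5, 13) = 247. ✓
s = 6: P(6, 11) = 231 and P(6, 12) = 276; 247 is not s-gonal.
s = 7: P(7, 10) = 235 and P(7, 11) = 286; 247 is not s-gonal.
Hits: s ∈ {5} → 1.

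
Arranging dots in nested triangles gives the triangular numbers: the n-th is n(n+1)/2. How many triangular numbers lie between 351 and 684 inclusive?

The n-th triangular number is n(n+1)/2.
Smallest index with value ≥ 351: n = 26 (giving 351).
Largest index with value ≤ 684: n = 36 (giving 666).
Indices 26 through 36: 11 terms.

11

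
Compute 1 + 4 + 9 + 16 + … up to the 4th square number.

Σ_{i=1}^{4} i² = 4·5·9/6 = 30.

30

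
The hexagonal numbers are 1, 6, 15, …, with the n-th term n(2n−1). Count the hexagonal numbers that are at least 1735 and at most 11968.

The n-th hexagonal number is n(2n−1).
Smallest index with value ≥ 1735: n = 30 (giving 1770).
Largest index with value ≤ 11968: n = 77 (giving 11781).
Indices 30 through 77: 48 terms.

48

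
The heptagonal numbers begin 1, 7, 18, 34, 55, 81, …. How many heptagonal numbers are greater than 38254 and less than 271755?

205

The n-th heptagonal number is n(5n−3)/2.
Smallest index with value > 38254: n = 125 (giving 38875).
Largest index with value < 271755: n = 329 (giving 270109).
Indices 125 through 329: 205 terms.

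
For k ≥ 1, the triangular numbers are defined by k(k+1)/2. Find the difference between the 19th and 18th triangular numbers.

Consecutive triangular numbers differ by n: T_{19} − T_{18} = 19.

19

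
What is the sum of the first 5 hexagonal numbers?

Σ i(2i−1) = 2Σi² − Σi over i = 1..5.
Σi = 15 and Σi² = 55.
2·55 − 1·15 = 95.

95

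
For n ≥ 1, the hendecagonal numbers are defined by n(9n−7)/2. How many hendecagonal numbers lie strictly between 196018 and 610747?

159

The n-th hendecagonal number is n(9n−7)/2.
Smallest index with value > 196018: n = 210 (giving 197715).
Largest index with value < 610747: n = 368 (giving 608120).
Indices 210 through 368: 159 terms.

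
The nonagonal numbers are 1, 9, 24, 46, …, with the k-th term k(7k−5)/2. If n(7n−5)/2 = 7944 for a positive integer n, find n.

48

Set n(7n−5)/2 = 7944, giving 7n² − 5n − 15888 = 0.
So n = (5 + 667) / 14 = 672/14 = 48.
Check: 48·(7·48 − 5)/2 = 7944. ✓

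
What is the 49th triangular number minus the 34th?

49·50/2 = 1225 and 34·35/2 = 595.
Difference: 1225 − 595 = 630.

630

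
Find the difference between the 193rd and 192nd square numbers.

385

n² − (n−1)² = 2n − 1, so 193² − 192² = 2·193 − 1 = 385.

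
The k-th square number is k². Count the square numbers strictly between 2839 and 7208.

The n-th square number is n².
Smallest index with value > 2839: n = 54 (giving 2916).
Largest index with value < 7208: n = 84 (giving 7056).
Indices 54 through 84: 31 terms.

31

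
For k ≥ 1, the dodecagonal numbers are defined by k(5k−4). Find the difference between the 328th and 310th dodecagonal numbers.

57348

328·(5·328 − 4) = 536608 and 310·(5·310 − 4) = 479260.
Difference: 536608 − 479260 = 57348.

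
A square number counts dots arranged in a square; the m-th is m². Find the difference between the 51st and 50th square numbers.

101

n² − (n−1)² = 2n − 1, so 51² − 50² = 2·51 − 1 = 101.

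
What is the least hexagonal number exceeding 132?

Solve n(2n−1) > 132 for integer n.
The largest n with value ≤ 132 is 8 (since 120 ≤ 132 < 153), so the first above is n = 9, value 153.

153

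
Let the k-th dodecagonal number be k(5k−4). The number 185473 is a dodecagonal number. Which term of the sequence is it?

Set n(5n−4) = 185473, giving 5n² − 4n − 185473 = 0.
So n = (4 + 1926) / 10 = 1930/10 = 193.

193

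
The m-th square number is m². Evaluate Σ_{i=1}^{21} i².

Σ_{i=1}^{21} i² = 21·22·43/6 = 3311.

3311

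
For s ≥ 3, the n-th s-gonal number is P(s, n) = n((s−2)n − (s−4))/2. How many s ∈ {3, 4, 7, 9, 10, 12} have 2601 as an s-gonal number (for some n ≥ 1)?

1

s = 3: P(3, 71) = 2556 and P(3, 72) = 2628; 2601 is not s-gonal.
s = 4: P(4, 51) = 2601. ✓
s = 7: P(7, 32) = 2512 and P(7, 33) = 2673; 2601 is not s-gonal.
s = 9: P(9, 27) = 2484 and P(9, 28) = 2674; 2601 is not s-gonal.
s = 10: P(10, 25) = 2425 and P(10, 26) = 2626; 2601 is not s-gonal.
s = 12: P(12, 23) = 2553 and P(12, 24) = 2784; 2601 is not s-gonal.
Hits: s ∈ {4} → 1.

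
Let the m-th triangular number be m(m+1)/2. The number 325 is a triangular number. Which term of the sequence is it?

25

Set n(n+1)/2 = 325, giving n² + n − 650 = 0.
The discriminant is 1 + 8·325 = 2601, and √2601 = 51.
So n = (-1 + 51) / 2 = 50/2 = 25.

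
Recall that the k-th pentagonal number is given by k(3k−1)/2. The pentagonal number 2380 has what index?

Set n(3n−1)/2 = 2380, giving 3n² − n − 4760 = 0.
The discriminant is 1 + 24·2380 = 57121, and √57121 = 239.
So n = (1 + 239) / 6 = 240/6 = 40.
Check: 40·(3·40 − 1)/2 = 2380. ✓

40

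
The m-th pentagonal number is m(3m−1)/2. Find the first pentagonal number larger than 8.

12

Solve n(3n−1)/2 > 8 for integer n.
The largest n with value ≤ 8 is 2 (since 5 ≤ 8 < 12), so the first above is n = 3, value 12.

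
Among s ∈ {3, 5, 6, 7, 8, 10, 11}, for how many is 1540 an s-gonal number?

s = 3: P(3, 55) = 1540. ✓
s = 5: P(5, 32) = 1520 and P(5, 33) = 1617; 1540 is not s-gonal.
s = 6: P(6, 28) = 1540. ✓
s = 7: P(7, 25) = 1525 and P(7, 26) = 1651; 1540 is not s-gonal.
s = 8: P(8, 22) = 1408 and P(8, 23) = 1541; 1540 is not s-gonal.
s = 10: P(10, 20) = 1540. ✓
s = 11: P(11, 18) = 1395 and P(11, 19) = 1558; 1540 is not s-gonal.
Hits: s ∈ {3, 6, 10} → 3.

3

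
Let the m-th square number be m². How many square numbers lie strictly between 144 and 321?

5

The n-th square number is n².
Smallest index with value > 144: n = 13 (giving 169).
Largest index with value < 321: n = 17 (giving 289).
Indices 13 through 17: 5 terms.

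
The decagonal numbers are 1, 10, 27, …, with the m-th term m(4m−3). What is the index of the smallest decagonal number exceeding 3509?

30

Solve n(4n−3) > 3509 for integer n.
The largest n with value ≤ 3509 is 29 (since 3277 ≤ 3509 < 3510), so the first above is n = 30, value 3510.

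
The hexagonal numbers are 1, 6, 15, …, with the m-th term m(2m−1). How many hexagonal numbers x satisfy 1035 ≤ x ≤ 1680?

7

The n-th hexagonal number is n(2n−1).
Smallest index with value ≥ 1035: n = 23 (giving 1035).
Largest index with value ≤ 1680: n = 29 (giving 1653).
Indices 23 through 29: 7 terms.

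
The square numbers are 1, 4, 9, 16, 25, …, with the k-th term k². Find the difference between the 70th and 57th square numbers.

70² = 4900 and 57² = 3249.
Difference: 4900 − 3249 = 1651.

1651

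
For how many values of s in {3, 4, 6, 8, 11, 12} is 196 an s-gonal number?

2

s = 3: P(3, 19) = 190 and P(3, 20) = 210; 196 is not s-gonal.
s = 4: P(4, 14) = 196. ✓
s = 6: P(6, 10) = 190 and P(6, 11) = 231; 196 is not s-gonal.
s = 8: P(8, 8) = 176 and P(8, 9) = 225; 196 is not s-gonal.
s = 11: P(11, 7) = 196. ✓
s = 12: P(12, 6) = 156 and P(12, 7) = 217; 196 is not s-gonal.
Hits: s ∈ {4, 11} → 2.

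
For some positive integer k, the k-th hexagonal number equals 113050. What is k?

238

Set n(2n−1) = 113050, giving 2n² − n − 113050 = 0.
The discriminant is 1 + 8·113050 = 904401, and √904401 = 951.
So n = (1 + 951) / 4 = 952/4 = 238.
Check: 238·(2·238 − 1) = 113050. ✓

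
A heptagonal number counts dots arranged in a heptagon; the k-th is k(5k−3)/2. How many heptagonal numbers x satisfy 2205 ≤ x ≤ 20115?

The n-th heptagonal number is n(5n−3)/2.
Smallest index with value ≥ 2205: n = 30 (giving 2205).
Largest index with value ≤ 20115: n = 90 (giving 20115).
Indices 30 through 90: 61 terms.

61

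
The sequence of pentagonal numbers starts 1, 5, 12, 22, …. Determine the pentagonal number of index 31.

1426

31·(3·31 − 1)/2 = 31·92/2 = 31·46 = 1426.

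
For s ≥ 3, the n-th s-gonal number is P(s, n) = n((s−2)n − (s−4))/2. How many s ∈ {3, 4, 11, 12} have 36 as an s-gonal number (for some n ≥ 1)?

s = 3: P(3, 8) = 36. ✓
s = 4: P(4, 6) = 36. ✓
s = 11: P(11, 3) = 30 and P(11, 4) = 58; 36 is not s-gonal.
s = 12: P(12, 3) = 33 and P(12, 4) = 64; 36 is not s-gonal.
Hits: s ∈ {3, 4} → 2.

2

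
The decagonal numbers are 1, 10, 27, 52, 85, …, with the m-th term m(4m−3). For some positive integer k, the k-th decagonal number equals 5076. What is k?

Set n(4n−3) = 5076, giving 4n² − 3n − 5076 = 0.
So n = (3 + 285) / 8 = 288/8 = 36.

36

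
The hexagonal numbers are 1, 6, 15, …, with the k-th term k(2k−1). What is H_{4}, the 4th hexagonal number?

28

The 4th hexagonal number is n(2n−1) with n = 4.
4·(2·4 − 1) = 4·7 = 28.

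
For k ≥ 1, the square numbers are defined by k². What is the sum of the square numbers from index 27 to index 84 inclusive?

194909

Σ_{i=27}^{84} i² = 201110 − 6201 = 194909.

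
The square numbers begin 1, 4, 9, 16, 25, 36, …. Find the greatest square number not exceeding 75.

Solve n² ≤ 75 for integer n.
n = 8 gives 64 ≤ 75, while n = 9 gives 81 > 75; so the answer is 64.

64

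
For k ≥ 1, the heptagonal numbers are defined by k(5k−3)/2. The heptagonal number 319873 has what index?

Set n(5n−3)/2 = 319873, giving 5n² − 3n − 639746 = 0.
So n = (3 + 3577) / 10 = 3580/10 = 358.

358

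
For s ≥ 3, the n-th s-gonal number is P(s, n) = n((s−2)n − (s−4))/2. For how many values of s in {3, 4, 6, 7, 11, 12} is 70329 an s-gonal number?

1

s = 3: P(3, 374) = 70125 and P(3, 375) = 70500; 70329 is not s-gonal.
s = 4: P(4, 265) = 70225 and P(4, 266) = 70756; 70329 is not s-gonal.
s = 6: P(6, 187) = 69751 and P(6, 188) = 70500; 70329 is not s-gonal.
s = 7: P(7, 168) = 70308 and P(7, 169) = 71149; 70329 is not s-gonal.
s = 11: P(11, 125) = 69875 and P(11, 126) = 71001; 70329 is not s-gonal.
s = 12: P(12, 119) = 70329. ✓
Hits: s ∈ {12} → 1.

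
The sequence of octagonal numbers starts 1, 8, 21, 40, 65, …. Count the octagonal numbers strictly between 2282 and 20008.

The n-th octagonal number is n(3n−2).
Smallest index with value > 2282: n = 28 (giving 2296).
Largest index with value < 20008: n = 81 (giving 19521).
Indices 28 through 81: 54 terms.

54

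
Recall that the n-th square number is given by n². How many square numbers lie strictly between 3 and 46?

The n-th square number is n².
Smallest index with value > 3: n = 2 (giving 4).
Largest index with value < 46: n = 6 (giving 36).
Indices 2 through 6: 5 terms.

5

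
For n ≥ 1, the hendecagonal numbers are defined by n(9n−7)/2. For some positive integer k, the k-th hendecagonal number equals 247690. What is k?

235

Set n(9n−7)/2 = 247690, giving 9n² − 7n − 495380 = 0.
So n = (7 + 4223) / 18 = 4230/18 = 235.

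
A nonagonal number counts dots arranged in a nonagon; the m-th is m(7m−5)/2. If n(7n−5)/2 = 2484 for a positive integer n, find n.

27

Set n(7n−5)/2 = 2484, giving 7n² − 5n − 4968 = 0.
So n = (5 + 373) / 14 = 378/14 = 27.
Check: 27·(7·27 − 5)/2 = 2484. ✓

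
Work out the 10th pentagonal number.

The 10th pentagonal number is n(3n−1)/2 with n = 10.
10·(3·10 − 1)/2 = 10·29/2 = 145.

145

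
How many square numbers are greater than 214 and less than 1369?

22

The n-th square number is n².
Smallest index with value > 214: n = 15 (giving 225).
Largest index with value < 1369: n = 36 (giving 1296).
Indices 15 through 36: 22 terms.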